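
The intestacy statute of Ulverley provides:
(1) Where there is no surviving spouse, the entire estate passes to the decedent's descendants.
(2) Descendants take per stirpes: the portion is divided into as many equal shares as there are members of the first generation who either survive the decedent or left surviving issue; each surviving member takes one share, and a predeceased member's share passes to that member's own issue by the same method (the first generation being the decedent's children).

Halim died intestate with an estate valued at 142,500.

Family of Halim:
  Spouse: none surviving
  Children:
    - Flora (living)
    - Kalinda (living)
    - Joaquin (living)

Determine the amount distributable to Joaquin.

The entire 142,500 passes to the descendants.
That amount (142,500) is divided into 3 shares of 47,500: Flora, Kalinda, and Joaquin each take 47,500.

Joaquin receives 47,500.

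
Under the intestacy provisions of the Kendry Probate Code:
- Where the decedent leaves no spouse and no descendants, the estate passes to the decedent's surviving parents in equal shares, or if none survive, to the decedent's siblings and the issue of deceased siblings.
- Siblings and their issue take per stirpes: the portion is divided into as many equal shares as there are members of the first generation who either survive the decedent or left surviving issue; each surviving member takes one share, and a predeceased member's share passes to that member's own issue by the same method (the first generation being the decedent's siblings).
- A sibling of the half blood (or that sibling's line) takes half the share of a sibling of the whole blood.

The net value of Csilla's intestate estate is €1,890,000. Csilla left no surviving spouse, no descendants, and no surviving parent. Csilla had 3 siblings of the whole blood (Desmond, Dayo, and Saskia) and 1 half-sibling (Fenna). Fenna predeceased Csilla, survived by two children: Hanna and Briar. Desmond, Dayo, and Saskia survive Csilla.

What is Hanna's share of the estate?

Hanna receives €135,000.

The entire €1,890,000 passes to the siblings and their issue.
Counting each half-blood sibling's line as half a unit, there are 7/2 units in €1,890,000, so one unit is €540,000. Whole-blood lines (Desmond, Dayo, and Saskia) take €540,000 each; half-blood lines (Fenna) take €270,000 each.
Fenna's share (€270,000) is divided into 2 shares of €135,000: Hanna and Briar each take €135,000.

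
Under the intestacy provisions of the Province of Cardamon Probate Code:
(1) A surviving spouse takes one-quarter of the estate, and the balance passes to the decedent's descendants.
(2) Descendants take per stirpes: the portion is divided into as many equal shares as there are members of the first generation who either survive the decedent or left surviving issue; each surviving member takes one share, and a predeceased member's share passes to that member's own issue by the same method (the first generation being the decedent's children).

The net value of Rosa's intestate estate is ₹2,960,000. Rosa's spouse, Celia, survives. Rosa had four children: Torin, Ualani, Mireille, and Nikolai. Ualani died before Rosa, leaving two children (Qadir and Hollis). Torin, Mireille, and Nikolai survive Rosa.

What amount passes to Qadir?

Celia takes one-quarter of ₹2,960,000 = ₹740,000. The remaining ₹2,220,000 passes to the descendants.
The descendants' portion (₹2,220,000) is divided into 4 shares of ₹555,000: Torin, Mireille, and Nikolai each take ₹555,000; Ualani's ₹555,000 share passes to Ualani's issue.
Ualani's share (₹555,000) is divided into 2 shares of ₹277,500: Qadir and Hollis each take ₹277,500.

Qadir receives ₹277,500.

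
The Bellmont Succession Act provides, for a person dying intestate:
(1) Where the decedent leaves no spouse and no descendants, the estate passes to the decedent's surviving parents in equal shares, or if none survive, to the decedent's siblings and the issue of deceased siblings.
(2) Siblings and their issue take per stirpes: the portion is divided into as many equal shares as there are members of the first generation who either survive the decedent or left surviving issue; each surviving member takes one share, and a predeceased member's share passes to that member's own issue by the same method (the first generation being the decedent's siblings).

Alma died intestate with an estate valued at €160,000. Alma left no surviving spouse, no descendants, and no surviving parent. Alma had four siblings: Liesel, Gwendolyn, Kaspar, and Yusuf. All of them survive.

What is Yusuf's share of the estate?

Yusuf receives €40,000.

The entire €160,000 passes to the siblings and their issue.
That amount (€160,000) is divided into 4 shares of €40,000: Liesel, Gwendolyn, Kaspar, and Yusuf each take €40,000.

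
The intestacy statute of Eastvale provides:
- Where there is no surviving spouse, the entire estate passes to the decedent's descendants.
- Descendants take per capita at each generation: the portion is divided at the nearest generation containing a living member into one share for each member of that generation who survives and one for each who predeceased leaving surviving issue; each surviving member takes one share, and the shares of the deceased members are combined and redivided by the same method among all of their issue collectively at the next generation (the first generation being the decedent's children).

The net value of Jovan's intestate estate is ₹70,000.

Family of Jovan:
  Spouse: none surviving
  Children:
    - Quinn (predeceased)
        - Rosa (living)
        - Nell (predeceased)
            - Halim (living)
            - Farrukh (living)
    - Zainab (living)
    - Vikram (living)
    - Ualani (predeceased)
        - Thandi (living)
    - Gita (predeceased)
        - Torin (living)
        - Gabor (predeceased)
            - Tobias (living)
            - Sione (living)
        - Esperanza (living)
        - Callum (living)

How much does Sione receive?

The entire ₹70,000 passes to the descendants.
That amount (₹70,000) is divided at the children's generation into 5 shares of ₹14,000. Zainab and Vikram each take ₹14,000. The 3 shares of the deceased (Quinn, Ualani, and Gita) are combined into a pool of ₹42,000.
That pool (₹42,000) is divided at the grandchildren's generation into 7 shares of ₹6,000. Rosa, Thandi, Torin, Esperanza, and Callum each take ₹6,000. The 2 shares of the deceased (Nell and Gabor) are combined into a pool of ₹12,000.
That pool (₹12,000) is divided at the great-grandchildren's generation equally among Halim, Farrukh, Tobias, and Sione: ₹3,000 each.

Sione receives ₹3,000.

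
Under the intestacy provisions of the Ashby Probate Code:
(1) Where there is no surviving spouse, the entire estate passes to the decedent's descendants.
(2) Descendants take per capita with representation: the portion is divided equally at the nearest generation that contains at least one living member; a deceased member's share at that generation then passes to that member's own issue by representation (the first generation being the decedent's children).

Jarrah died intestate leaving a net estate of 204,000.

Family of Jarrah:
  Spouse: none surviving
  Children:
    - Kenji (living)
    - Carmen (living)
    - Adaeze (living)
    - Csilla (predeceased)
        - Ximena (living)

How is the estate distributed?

The entire 204,000 passes to the descendants.
That amount (204,000) is divided into 4 shares of 51,000: Kenji, Carmen, and Adaeze each take 51,000; Csilla's 51,000 share passes to Csilla's issue.
Csilla's share (51,000) passes entirely to Ximena.

Kenji: 51,000; Carmen: 51,000; Adaeze: 51,000; Ximena: 51,000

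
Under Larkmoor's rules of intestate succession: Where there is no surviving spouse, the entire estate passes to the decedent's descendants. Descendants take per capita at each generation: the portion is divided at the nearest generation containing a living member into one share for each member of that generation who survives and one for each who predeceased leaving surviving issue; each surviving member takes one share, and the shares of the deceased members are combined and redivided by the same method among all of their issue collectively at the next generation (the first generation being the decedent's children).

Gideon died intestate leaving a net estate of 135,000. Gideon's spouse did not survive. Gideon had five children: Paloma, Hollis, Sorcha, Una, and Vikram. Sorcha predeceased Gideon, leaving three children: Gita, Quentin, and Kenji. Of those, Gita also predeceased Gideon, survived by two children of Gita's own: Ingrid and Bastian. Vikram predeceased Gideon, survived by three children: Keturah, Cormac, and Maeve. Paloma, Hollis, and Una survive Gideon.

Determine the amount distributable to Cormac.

Cormac receives 9,000.

The entire 135,000 passes to the descendants.
That amount (135,000) is divided at the children's generation into 5 shares of 27,000. Paloma, Hollis, and Una each take 27,000. The 2 shares of the deceased (Sorcha and Vikram) are combined into a pool of 54,000.
That pool (54,000) is divided at the grandchildren's generation into 6 shares of 9,000. Quentin, Kenji, Keturah, Cormac, and Maeve each take 9,000. The remaining share for the deceased Gita (9,000) is carried to the next generation.
That pool (9,000) is divided at the great-grandchildren's generation equally among Ingrid and Bastian: 4,500 each.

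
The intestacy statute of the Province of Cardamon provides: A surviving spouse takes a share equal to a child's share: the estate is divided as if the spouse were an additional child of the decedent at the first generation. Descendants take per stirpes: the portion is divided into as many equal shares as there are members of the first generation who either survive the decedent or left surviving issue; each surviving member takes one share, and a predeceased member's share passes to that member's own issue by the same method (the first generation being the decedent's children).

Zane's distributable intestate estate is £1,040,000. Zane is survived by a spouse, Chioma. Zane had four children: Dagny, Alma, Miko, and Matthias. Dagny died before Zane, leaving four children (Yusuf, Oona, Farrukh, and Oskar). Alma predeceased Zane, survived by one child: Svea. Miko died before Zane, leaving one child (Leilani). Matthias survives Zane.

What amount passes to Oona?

The spouse counts as an additional share at the children's level, so there are 5 primary shares of £208,000. Chioma takes one such share (£208,000).
The children's combined portion (£832,000) is divided into 4 shares of £208,000: Matthias takes £208,000; Dagny's £208,000 share passes to Dagny's issue; Alma's £208,000 share passes to Alma's issue; Miko's £208,000 share passes to Miko's issue.
Dagny's share (£208,000) is divided into 4 shares of £52,000: Yusuf, Oona, Farrukh, and Oskar each take £52,000.
Alma's share (£208,000) passes entirely to Svea.
Miko's share (£208,000) passes entirely to Leilani.

Oona receives £52,000.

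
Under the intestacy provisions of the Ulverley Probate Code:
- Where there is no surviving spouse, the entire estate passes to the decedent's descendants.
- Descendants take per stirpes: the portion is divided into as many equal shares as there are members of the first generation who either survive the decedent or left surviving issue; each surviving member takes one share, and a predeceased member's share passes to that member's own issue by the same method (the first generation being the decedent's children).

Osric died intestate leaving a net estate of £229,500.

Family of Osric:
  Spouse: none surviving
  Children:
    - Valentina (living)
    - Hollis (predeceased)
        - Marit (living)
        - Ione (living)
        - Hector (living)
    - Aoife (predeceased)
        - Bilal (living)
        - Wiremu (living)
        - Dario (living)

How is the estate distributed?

The entire £229,500 passes to the descendants.
That amount (£229,500) is divided into 3 shares of £76,500: Valentina takes £76,500; Hollis's £76,500 share passes to Hollis's issue; Aoife's £76,500 share passes to Aoife's issue.
Hollis's share (£76,500) is divided into 3 shares of £25,500: Marit, Ione, and Hector each take £25,500.
Aoife's share (£76,500) is divided into 3 shares of £25,500: Bilal, Wiremu, and Dario each take £25,500.

Valentina: £76,500; Marit: £25,500; Ione: £25,500; Hector: £25,500; Bilal: £25,500; Wiremu: £25,500; Dario: £25,500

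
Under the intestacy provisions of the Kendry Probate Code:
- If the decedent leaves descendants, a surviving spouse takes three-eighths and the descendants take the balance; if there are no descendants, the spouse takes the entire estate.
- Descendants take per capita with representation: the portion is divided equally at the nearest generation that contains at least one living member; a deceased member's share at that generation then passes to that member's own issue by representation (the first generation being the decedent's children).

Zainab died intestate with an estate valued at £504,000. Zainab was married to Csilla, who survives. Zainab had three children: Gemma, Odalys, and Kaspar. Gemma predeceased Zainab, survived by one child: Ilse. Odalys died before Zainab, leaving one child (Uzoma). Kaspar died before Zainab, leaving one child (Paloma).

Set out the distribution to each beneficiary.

Csilla: £189,000; Ilse: £105,000; Uzoma: £105,000; Paloma: £105,000

Csilla takes three-eighths of £504,000 = £189,000. The remaining £315,000 passes to the descendants.
No child survives, so the initial division is made at the grandchildren's generation.
The descendants' portion (£315,000) is divided into 3 shares of £105,000: Ilse, Uzoma, and Paloma each take £105,000.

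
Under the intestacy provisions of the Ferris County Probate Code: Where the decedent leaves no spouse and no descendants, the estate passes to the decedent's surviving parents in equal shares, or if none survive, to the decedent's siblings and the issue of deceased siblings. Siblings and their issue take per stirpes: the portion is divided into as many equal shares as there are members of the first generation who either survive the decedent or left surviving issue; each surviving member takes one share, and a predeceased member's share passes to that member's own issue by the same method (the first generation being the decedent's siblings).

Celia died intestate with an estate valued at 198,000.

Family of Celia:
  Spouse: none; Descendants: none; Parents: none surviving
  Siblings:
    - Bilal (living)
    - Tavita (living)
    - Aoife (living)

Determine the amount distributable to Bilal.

The entire 198,000 passes to the siblings and their issue.
That amount (198,000) is divided into 3 shares of 66,000: Bilal, Tavita, and Aoife each take 66,000.

Bilal receives 66,000.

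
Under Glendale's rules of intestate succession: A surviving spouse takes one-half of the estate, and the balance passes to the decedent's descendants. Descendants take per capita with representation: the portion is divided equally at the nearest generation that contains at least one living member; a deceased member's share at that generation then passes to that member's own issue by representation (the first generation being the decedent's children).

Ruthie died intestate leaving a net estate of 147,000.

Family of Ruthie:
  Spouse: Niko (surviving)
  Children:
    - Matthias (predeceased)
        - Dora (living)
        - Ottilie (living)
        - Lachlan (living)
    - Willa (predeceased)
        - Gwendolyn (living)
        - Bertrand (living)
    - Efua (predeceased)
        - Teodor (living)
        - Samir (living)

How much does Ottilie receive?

Niko takes one-half of 147,000 = 73,500. The remaining 73,500 passes to the descendants.
No child survives, so the initial division is made at the grandchildren's generation.
The descendants' portion (73,500) is divided into 7 shares of 10,500: Dora, Ottilie, Lachlan, Gwendolyn, Bertrand, Teodor, and Samir each take 10,500.

Ottilie receives 10,500.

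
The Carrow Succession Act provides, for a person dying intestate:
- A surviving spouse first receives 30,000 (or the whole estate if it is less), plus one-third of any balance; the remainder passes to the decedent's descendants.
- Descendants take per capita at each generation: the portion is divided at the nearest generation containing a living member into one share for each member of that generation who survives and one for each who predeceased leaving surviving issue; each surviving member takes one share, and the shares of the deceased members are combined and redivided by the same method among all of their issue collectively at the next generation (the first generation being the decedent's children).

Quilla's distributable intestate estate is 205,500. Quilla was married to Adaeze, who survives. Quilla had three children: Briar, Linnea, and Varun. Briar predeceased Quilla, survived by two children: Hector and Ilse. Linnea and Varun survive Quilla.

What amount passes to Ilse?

Adaeze first takes 30,000, leaving a balance of 175,500. Adaeze then takes one-third of the balance (58,500), for a total of 88,500. The remaining 117,000 passes to the descendants.
The descendants' portion (117,000) is divided at the children's generation into 3 shares of 39,000. Linnea and Varun each take 39,000. The remaining share for the deceased Briar (39,000) is carried to the next generation.
That pool (39,000) is divided at the grandchildren's generation equally among Hector and Ilse: 19,500 each.

Ilse receives 19,500.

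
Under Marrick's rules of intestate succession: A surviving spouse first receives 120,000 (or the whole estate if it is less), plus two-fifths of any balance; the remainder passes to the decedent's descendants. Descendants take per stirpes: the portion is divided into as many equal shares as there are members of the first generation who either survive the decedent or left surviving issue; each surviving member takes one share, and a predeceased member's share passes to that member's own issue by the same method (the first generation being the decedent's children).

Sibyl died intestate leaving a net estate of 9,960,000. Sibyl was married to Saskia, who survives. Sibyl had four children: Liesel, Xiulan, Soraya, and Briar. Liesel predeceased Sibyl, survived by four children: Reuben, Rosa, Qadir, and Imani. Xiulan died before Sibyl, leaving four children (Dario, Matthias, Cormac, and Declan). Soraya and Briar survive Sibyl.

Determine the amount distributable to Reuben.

Reuben receives 369,000.

Saskia first takes 120,000, leaving a balance of 9,840,000. Saskia then takes two-fifths of the balance (3,936,000), for a total of 4,056,000. The remaining 5,904,000 passes to the descendants.
The descendants' portion (5,904,000) is divided into 4 shares of 1,476,000: Soraya and Briar each take 1,476,000; Liesel's 1,476,000 share passes to Liesel's issue; Xiulan's 1,476,000 share passes to Xiulan's issue.
Liesel's share (1,476,000) is divided into 4 shares of 369,000: Reuben, Rosa, Qadir, and Imani each take 369,000.
Xiulan's share (1,476,000) is divided into 4 shares of 369,000: Dario, Matthias, Cormac, and Declan each take 369,000.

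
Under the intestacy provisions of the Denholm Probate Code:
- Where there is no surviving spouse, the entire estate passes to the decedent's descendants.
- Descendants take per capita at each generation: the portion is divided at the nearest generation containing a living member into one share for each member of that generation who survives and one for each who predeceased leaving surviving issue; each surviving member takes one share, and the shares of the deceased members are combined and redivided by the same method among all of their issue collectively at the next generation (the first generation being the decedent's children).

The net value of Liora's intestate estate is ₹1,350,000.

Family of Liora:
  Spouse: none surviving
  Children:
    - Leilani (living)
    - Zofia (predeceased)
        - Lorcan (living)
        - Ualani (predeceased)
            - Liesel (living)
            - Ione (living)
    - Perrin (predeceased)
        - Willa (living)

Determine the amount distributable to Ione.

The entire ₹1,350,000 passes to the descendants.
That amount (₹1,350,000) is divided at the children's generation into 3 shares of ₹450,000. Leilani takes ₹450,000. The 2 shares of the deceased (Zofia and Perrin) are combined into a pool of ₹900,000.
That pool (₹900,000) is divided at the grandchildren's generation into 3 shares of ₹300,000. Lorcan and Willa each take ₹300,000. The remaining share for the deceased Ualani (₹300,000) is carried to the next generation.
That pool (₹300,000) is divided at the great-grandchildren's generation equally among Liesel and Ione: ₹150,000 each.

Ione receives ₹150,000.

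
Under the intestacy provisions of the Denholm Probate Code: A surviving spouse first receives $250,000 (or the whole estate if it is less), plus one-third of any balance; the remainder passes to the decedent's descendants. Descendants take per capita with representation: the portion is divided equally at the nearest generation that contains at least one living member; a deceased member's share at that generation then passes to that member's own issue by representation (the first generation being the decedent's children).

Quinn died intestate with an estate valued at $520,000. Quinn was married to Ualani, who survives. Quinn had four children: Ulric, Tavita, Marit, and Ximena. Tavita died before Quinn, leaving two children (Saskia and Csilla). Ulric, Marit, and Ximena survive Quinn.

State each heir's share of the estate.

Ualani first takes $250,000, leaving a balance of $270,000. Ualani then takes one-third of the balance ($90,000), for a total of $340,000. The remaining $180,000 passes to the descendants.
The descendants' portion ($180,000) is divided into 4 shares of $45,000: Ulric, Marit, and Ximena each take $45,000; Tavita's $45,000 share passes to Tavita's issue.
Tavita's share ($45,000) is divided into 2 shares of $22,500: Saskia and Csilla each take $22,500.

Ualani: $340,000; Ulric: $45,000; Saskia: $22,500; Csilla: $22,500; Marit: $45,000; Ximena: $45,000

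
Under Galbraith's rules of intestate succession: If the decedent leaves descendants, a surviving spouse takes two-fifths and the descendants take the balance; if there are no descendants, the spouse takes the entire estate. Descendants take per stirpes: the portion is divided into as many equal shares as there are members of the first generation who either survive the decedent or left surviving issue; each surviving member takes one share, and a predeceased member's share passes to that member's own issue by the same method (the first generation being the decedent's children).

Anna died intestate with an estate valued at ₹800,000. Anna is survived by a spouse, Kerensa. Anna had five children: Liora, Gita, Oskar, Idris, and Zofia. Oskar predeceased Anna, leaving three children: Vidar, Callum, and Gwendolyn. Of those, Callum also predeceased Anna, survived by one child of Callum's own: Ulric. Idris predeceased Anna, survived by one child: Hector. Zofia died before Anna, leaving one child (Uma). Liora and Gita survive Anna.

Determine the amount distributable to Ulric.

Ulric receives ₹32,000.

Kerensa takes two-fifths of ₹800,000 = ₹320,000. The remaining ₹480,000 passes to the descendants.
The descendants' portion (₹480,000) is divided into 5 shares of ₹96,000: Liora and Gita each take ₹96,000; Oskar's ₹96,000 share passes to Oskar's issue; Idris's ₹96,000 share passes to Idris's issue; Zofia's ₹96,000 share passes to Zofia's issue.
Oskar's share (₹96,000) is divided into 3 shares of ₹32,000: Vidar and Gwendolyn each take ₹32,000; Callum's ₹32,000 share passes to Callum's issue.
Callum's share (₹32,000) passes entirely to Ulric.
Idris's share (₹96,000) passes entirely to Hector.
Zofia's share (₹96,000) passes entirely to Uma.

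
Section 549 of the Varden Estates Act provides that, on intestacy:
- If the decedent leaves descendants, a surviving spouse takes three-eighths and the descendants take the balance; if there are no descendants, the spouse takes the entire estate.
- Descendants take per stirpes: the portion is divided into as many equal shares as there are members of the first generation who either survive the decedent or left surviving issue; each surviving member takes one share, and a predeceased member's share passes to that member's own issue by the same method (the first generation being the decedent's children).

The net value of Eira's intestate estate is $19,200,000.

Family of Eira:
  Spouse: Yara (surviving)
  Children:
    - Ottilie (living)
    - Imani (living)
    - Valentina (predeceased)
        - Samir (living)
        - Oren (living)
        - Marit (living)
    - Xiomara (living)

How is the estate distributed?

Yara: $7,200,000; Ottilie: $3,000,000; Imani: $3,000,000; Samir: $1,000,000; Oren: $1,000,000; Marit: $1,000,000; Xiomara: $3,000,000

Yara takes three-eighths of $19,200,000 = $7,200,000. The remaining $12,000,000 passes to the descendants.
The descendants' portion ($12,000,000) is divided into 4 shares of $3,000,000: Ottilie, Imani, and Xiomara each take $3,000,000; Valentina's $3,000,000 share passes to Valentina's issue.
Valentina's share ($3,000,000) is divided into 3 shares of $1,000,000: Samir, Oren, and Marit each take $1,000,000.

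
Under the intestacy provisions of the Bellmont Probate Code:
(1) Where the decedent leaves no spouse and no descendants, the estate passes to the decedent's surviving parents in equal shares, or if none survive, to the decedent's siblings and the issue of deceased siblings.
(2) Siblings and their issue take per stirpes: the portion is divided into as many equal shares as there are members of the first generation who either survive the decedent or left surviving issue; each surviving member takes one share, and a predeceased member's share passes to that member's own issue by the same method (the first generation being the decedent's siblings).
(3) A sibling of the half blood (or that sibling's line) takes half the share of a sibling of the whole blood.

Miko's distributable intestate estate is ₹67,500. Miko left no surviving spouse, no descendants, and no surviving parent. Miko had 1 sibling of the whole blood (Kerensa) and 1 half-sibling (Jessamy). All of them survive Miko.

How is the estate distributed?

Jessamy: ₹22,500; Kerensa: ₹45,000

The entire ₹67,500 passes to the siblings and their issue.
Counting each half-blood sibling's line as half a unit, there are 3/2 units in ₹67,500, so one unit is ₹45,000. Whole-blood lines (Kerensa) take ₹45,000 each; half-blood lines (Jessamy) take ₹22,500 each.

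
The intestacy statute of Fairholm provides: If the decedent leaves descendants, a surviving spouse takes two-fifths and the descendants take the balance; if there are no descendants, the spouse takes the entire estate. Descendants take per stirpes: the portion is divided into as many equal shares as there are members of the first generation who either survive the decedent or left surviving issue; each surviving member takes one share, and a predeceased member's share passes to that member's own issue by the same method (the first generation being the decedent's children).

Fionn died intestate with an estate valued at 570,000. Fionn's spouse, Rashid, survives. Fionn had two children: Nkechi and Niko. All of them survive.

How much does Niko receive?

Niko receives 171,000.

Rashid takes two-fifths of 570,000 = 228,000. The remaining 342,000 passes to the descendants.
The descendants' portion (342,000) is divided into 2 shares of 171,000: Nkechi and Niko each take 171,000.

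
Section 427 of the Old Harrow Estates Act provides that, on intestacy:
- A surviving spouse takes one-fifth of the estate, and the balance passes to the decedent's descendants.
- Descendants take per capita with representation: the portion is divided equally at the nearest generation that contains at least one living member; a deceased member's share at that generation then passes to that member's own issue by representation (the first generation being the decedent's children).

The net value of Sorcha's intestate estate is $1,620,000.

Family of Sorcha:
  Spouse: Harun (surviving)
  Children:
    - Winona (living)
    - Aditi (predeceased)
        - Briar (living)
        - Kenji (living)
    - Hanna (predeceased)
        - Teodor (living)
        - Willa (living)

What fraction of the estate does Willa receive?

Harun takes one-fifth of $1,620,000 = $324,000. The remaining $1,296,000 passes to the descendants.
The descendants' portion ($1,296,000) is divided into 3 shares of $432,000: Winona takes $432,000; Aditi's $432,000 share passes to Aditi's issue; Hanna's $432,000 share passes to Hanna's issue.
Aditi's share ($432,000) is divided into 2 shares of $216,000: Briar and Kenji each take $216,000.
Hanna's share ($432,000) is divided into 2 shares of $216,000: Teodor and Willa each take $216,000.

Willa receives 2/15 of the estate.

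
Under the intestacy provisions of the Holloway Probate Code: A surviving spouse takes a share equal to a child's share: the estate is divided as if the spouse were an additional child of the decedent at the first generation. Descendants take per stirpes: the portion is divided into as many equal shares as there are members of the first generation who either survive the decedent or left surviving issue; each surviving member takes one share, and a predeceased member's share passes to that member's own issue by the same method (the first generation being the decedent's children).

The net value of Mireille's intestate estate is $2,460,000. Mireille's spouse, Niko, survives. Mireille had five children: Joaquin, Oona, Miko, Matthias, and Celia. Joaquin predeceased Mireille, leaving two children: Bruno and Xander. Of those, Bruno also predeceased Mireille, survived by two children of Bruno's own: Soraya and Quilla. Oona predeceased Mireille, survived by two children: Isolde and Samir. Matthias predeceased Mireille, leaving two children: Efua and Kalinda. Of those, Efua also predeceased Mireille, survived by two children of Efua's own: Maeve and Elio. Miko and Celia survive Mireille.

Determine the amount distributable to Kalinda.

Kalinda receives $205,000.

The spouse counts as an additional share at the children's level, so there are 6 primary shares of $410,000. Niko takes one such share ($410,000).
The children's combined portion ($2,050,000) is divided into 5 shares of $410,000: Miko and Celia each take $410,000; Joaquin's $410,000 share passes to Joaquin's issue; Oona's $410,000 share passes to Oona's issue; Matthias's $410,000 share passes to Matthias's issue.
Joaquin's share ($410,000) is divided into 2 shares of $205,000: Xander takes $205,000; Bruno's $205,000 share passes to Bruno's issue.
Bruno's share ($205,000) is divided into 2 shares of $102,500: Soraya and Quilla each take $102,500.
Oona's share ($410,000) is divided into 2 shares of $205,000: Isolde and Samir each take $205,000.
Matthias's share ($410,000) is divided into 2 shares of $205,000: Kalinda takes $205,000; Efua's $205,000 share passes to Efua's issue.
Efua's share ($205,000) is divided into 2 shares of $102,500: Maeve and Elio each take $102,500.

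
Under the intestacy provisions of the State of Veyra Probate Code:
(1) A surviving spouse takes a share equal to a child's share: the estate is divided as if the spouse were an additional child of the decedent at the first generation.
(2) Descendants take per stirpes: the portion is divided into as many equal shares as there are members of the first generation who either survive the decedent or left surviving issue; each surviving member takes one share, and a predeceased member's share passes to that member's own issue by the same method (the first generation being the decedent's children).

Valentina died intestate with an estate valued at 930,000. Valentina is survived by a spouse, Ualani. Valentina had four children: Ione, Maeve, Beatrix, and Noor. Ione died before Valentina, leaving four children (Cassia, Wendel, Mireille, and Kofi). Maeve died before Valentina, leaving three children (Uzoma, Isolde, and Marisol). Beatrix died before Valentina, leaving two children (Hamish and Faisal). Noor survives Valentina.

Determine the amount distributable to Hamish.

Hamish receives 93,000.

The spouse counts as an additional share at the children's level, so there are 5 primary shares of 186,000. Ualani takes one such share (186,000).
The children's combined portion (744,000) is divided into 4 shares of 186,000: Noor takes 186,000; Ione's 186,000 share passes to Ione's issue; Maeve's 186,000 share passes to Maeve's issue; Beatrix's 186,000 share passes to Beatrix's issue.
Ione's share (186,000) is divided into 4 shares of 46,500: Cassia, Wendel, Mireille, and Kofi each take 46,500.
Maeve's share (186,000) is divided into 3 shares of 62,000: Uzoma, Isolde, and Marisol each take 62,000.
Beatrix's share (186,000) is divided into 2 shares of 93,000: Hamish and Faisal each take 93,000.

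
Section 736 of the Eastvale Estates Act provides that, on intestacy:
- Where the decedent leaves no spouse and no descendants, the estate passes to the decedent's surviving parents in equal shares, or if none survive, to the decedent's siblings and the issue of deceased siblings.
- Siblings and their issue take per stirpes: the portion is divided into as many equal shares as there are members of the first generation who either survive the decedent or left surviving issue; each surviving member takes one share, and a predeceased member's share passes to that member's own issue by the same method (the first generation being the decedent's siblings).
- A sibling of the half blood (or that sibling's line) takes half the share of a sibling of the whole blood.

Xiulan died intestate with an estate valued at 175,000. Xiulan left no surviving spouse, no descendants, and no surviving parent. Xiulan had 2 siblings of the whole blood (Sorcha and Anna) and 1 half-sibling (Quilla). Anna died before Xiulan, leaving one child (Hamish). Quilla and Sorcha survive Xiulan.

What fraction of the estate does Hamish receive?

The entire 175,000 passes to the siblings and their issue.
Counting each half-blood sibling's line as half a unit, there are 5/2 units in 175,000, so one unit is 70,000. Whole-blood lines (Sorcha and Anna) take 70,000 each; half-blood lines (Quilla) take 35,000 each.
Anna's share (70,000) passes entirely to Hamish.

Hamish receives 2/5 of the estate.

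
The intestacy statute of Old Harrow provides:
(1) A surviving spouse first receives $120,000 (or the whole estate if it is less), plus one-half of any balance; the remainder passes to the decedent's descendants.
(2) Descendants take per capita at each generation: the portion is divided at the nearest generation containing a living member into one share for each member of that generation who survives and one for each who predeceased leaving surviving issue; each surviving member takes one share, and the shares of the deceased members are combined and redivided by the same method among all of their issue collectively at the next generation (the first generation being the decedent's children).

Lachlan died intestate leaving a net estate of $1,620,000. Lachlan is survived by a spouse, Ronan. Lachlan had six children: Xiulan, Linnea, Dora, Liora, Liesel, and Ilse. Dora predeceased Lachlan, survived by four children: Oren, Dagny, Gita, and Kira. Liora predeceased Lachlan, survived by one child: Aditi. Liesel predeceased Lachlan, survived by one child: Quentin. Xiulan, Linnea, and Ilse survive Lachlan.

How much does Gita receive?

Ronan first takes $120,000, leaving a balance of $1,500,000. Ronan then takes one-half of the balance ($750,000), for a total of $870,000. The remaining $750,000 passes to the descendants.
The descendants' portion ($750,000) is divided at the children's generation into 6 shares of $125,000. Xiulan, Linnea, and Ilse each take $125,000. The 3 shares of the deceased (Dora, Liora, and Liesel) are combined into a pool of $375,000.
That pool ($375,000) is divided at the grandchildren's generation equally among Oren, Dagny, Gita, Kira, Aditi, and Quentin: $62,500 each.

Gita receives $62,500.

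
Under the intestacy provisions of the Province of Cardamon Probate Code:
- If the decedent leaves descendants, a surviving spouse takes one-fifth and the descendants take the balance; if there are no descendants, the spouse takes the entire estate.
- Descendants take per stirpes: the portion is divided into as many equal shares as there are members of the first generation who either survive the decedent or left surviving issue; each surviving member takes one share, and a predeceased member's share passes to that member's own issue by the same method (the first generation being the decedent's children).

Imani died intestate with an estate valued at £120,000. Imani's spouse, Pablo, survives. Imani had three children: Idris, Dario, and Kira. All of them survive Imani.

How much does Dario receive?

Dario receives £32,000.

Pablo takes one-fifth of £120,000 = £24,000. The remaining £96,000 passes to the descendants.
The descendants' portion (£96,000) is divided into 3 shares of £32,000: Idris, Dario, and Kira each take £32,000.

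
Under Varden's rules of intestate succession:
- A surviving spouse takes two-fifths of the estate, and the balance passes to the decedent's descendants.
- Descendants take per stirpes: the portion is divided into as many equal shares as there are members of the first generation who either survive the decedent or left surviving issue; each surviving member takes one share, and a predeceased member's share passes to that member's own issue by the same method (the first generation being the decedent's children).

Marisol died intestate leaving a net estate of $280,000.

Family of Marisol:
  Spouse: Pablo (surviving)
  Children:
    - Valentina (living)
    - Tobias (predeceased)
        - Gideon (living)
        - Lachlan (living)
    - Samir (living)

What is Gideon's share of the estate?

Pablo takes two-fifths of $280,000 = $112,000. The remaining $168,000 passes to the descendants.
The descendants' portion ($168,000) is divided into 3 shares of $56,000: Valentina and Samir each take $56,000; Tobias's $56,000 share passes to Tobias's issue.
Tobias's share ($56,000) is divided into 2 shares of $28,000: Gideon and Lachlan each take $28,000.

Gideon receives $28,000.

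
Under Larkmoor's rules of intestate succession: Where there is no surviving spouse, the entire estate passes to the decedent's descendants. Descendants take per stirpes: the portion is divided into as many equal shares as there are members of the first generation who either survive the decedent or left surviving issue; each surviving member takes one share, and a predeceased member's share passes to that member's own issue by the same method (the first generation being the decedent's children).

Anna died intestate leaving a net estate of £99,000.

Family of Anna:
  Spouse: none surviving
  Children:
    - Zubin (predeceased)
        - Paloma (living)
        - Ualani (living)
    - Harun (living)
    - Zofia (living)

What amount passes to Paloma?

Paloma receives £16,500.

The entire £99,000 passes to the descendants.
That amount (£99,000) is divided into 3 shares of £33,000: Harun and Zofia each take £33,000; Zubin's £33,000 share passes to Zubin's issue.
Zubin's share (£33,000) is divided into 2 shares of £16,500: Paloma and Ualani each take £16,500.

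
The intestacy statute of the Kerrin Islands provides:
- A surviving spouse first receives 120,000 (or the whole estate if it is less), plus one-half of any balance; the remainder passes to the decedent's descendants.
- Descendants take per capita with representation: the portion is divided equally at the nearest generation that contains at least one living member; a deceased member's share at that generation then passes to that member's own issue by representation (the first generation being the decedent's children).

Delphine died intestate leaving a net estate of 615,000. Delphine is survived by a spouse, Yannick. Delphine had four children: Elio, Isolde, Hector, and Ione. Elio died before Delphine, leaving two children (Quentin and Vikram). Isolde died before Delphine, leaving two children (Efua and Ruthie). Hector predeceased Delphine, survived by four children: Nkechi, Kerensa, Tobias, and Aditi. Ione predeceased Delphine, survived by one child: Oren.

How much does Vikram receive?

Yannick first takes 120,000, leaving a balance of 495,000. Yannick then takes one-half of the balance (247,500), for a total of 367,500. The remaining 247,500 passes to the descendants.
No child survives, so the initial division is made at the grandchildren's generation.
The descendants' portion (247,500) is divided into 9 shares of 27,500: Quentin, Vikram, Efua, Ruthie, Nkechi, Kerensa, Tobias, Aditi, and Oren each take 27,500.

Vikram receives 27,500.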